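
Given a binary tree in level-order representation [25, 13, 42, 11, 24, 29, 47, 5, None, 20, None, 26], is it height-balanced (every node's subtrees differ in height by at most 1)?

Tree (level-order array): [25, 13, 42, 11, 24, 29, 47, 5, None, 20, None, 26]
Definition: a tree is height-balanced if, at every node, |h(left) - h(right)| <= 1 (empty subtree has height -1).
Bottom-up per-node check:
  node 5: h_left=-1, h_right=-1, diff=0 [OK], height=0
  node 11: h_left=0, h_right=-1, diff=1 [OK], height=1
  node 20: h_left=-1, h_right=-1, diff=0 [OK], height=0
  node 24: h_left=0, h_right=-1, diff=1 [OK], height=1
  node 13: h_left=1, h_right=1, diff=0 [OK], height=2
  node 26: h_left=-1, h_right=-1, diff=0 [OK], height=0
  node 29: h_left=0, h_right=-1, diff=1 [OK], height=1
  node 47: h_left=-1, h_right=-1, diff=0 [OK], height=0
  node 42: h_left=1, h_right=0, diff=1 [OK], height=2
  node 25: h_left=2, h_right=2, diff=0 [OK], height=3
All nodes satisfy the balance condition.
Result: Balanced


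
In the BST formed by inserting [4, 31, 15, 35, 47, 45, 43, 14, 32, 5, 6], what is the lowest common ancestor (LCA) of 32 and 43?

Tree insertion order: [4, 31, 15, 35, 47, 45, 43, 14, 32, 5, 6]
Tree (level-order array): [4, None, 31, 15, 35, 14, None, 32, 47, 5, None, None, None, 45, None, None, 6, 43]
In a BST, the LCA of p=32, q=43 is the first node v on the
root-to-leaf path with p <= v <= q (go left if both < v, right if both > v).
Walk from root:
  at 4: both 32 and 43 > 4, go right
  at 31: both 32 and 43 > 31, go right
  at 35: 32 <= 35 <= 43, this is the LCA
LCA = 35


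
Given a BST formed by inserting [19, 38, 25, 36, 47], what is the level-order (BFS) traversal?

Tree insertion order: [19, 38, 25, 36, 47]
Tree (level-order array): [19, None, 38, 25, 47, None, 36]
BFS from the root, enqueuing left then right child of each popped node:
  queue [19] -> pop 19, enqueue [38], visited so far: [19]
  queue [38] -> pop 38, enqueue [25, 47], visited so far: [19, 38]
  queue [25, 47] -> pop 25, enqueue [36], visited so far: [19, 38, 25]
  queue [47, 36] -> pop 47, enqueue [none], visited so far: [19, 38, 25, 47]
  queue [36] -> pop 36, enqueue [none], visited so far: [19, 38, 25, 47, 36]
Result: [19, 38, 25, 47, 36]


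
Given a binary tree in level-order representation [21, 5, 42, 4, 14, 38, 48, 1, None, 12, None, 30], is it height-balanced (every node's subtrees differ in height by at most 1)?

Tree (level-order array): [21, 5, 42, 4, 14, 38, 48, 1, None, 12, None, 30]
Definition: a tree is height-balanced if, at every node, |h(left) - h(right)| <= 1 (empty subtree has height -1).
Bottom-up per-node check:
  node 1: h_left=-1, h_right=-1, diff=0 [OK], height=0
  node 4: h_left=0, h_right=-1, diff=1 [OK], height=1
  node 12: h_left=-1, h_right=-1, diff=0 [OK], height=0
  node 14: h_left=0, h_right=-1, diff=1 [OK], height=1
  node 5: h_left=1, h_right=1, diff=0 [OK], height=2
  node 30: h_left=-1, h_right=-1, diff=0 [OK], height=0
  node 38: h_left=0, h_right=-1, diff=1 [OK], height=1
  node 48: h_left=-1, h_right=-1, diff=0 [OK], height=0
  node 42: h_left=1, h_right=0, diff=1 [OK], height=2
  node 21: h_left=2, h_right=2, diff=0 [OK], height=3
All nodes satisfy the balance condition.
Result: Balanced


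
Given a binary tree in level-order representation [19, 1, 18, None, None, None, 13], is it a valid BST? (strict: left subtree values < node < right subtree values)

Level-order array: [19, 1, 18, None, None, None, 13]
Validate using subtree bounds (lo, hi): at each node, require lo < value < hi,
then recurse left with hi=value and right with lo=value.
Preorder trace (stopping at first violation):
  at node 19 with bounds (-inf, +inf): OK
  at node 1 with bounds (-inf, 19): OK
  at node 18 with bounds (19, +inf): VIOLATION
Node 18 violates its bound: not (19 < 18 < +inf).
Result: Not a valid BST


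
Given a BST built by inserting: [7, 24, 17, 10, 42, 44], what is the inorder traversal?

Tree insertion order: [7, 24, 17, 10, 42, 44]
Tree (level-order array): [7, None, 24, 17, 42, 10, None, None, 44]
Inorder traversal: [7, 10, 17, 24, 42, 44]


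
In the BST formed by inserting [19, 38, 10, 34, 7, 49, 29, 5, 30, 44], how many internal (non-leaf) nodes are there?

Tree built from: [19, 38, 10, 34, 7, 49, 29, 5, 30, 44]
Tree (level-order array): [19, 10, 38, 7, None, 34, 49, 5, None, 29, None, 44, None, None, None, None, 30]
Rule: An internal node has at least one child.
Per-node child counts:
  node 19: 2 child(ren)
  node 10: 1 child(ren)
  node 7: 1 child(ren)
  node 5: 0 child(ren)
  node 38: 2 child(ren)
  node 34: 1 child(ren)
  node 29: 1 child(ren)
  node 30: 0 child(ren)
  node 49: 1 child(ren)
  node 44: 0 child(ren)
Matching nodes: [19, 10, 7, 38, 34, 29, 49]
Count of internal (non-leaf) nodes: 7


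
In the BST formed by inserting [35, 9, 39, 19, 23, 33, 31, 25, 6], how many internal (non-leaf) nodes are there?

Tree built from: [35, 9, 39, 19, 23, 33, 31, 25, 6]
Tree (level-order array): [35, 9, 39, 6, 19, None, None, None, None, None, 23, None, 33, 31, None, 25]
Rule: An internal node has at least one child.
Per-node child counts:
  node 35: 2 child(ren)
  node 9: 2 child(ren)
  node 6: 0 child(ren)
  node 19: 1 child(ren)
  node 23: 1 child(ren)
  node 33: 1 child(ren)
  node 31: 1 child(ren)
  node 25: 0 child(ren)
  node 39: 0 child(ren)
Matching nodes: [35, 9, 19, 23, 33, 31]
Count of internal (non-leaf) nodes: 6


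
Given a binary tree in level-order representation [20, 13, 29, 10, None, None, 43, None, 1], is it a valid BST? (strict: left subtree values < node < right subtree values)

Level-order array: [20, 13, 29, 10, None, None, 43, None, 1]
Validate using subtree bounds (lo, hi): at each node, require lo < value < hi,
then recurse left with hi=value and right with lo=value.
Preorder trace (stopping at first violation):
  at node 20 with bounds (-inf, +inf): OK
  at node 13 with bounds (-inf, 20): OK
  at node 10 with bounds (-inf, 13): OK
  at node 1 with bounds (10, 13): VIOLATION
Node 1 violates its bound: not (10 < 1 < 13).
Result: Not a valid BST


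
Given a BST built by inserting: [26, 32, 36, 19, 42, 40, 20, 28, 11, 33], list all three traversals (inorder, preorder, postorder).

Tree insertion order: [26, 32, 36, 19, 42, 40, 20, 28, 11, 33]
Tree (level-order array): [26, 19, 32, 11, 20, 28, 36, None, None, None, None, None, None, 33, 42, None, None, 40]
Inorder (L, root, R): [11, 19, 20, 26, 28, 32, 33, 36, 40, 42]
Preorder (root, L, R): [26, 19, 11, 20, 32, 28, 36, 33, 42, 40]
Postorder (L, R, root): [11, 20, 19, 28, 33, 40, 42, 36, 32, 26]


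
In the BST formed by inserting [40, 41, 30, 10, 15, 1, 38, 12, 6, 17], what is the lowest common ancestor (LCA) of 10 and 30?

Tree insertion order: [40, 41, 30, 10, 15, 1, 38, 12, 6, 17]
Tree (level-order array): [40, 30, 41, 10, 38, None, None, 1, 15, None, None, None, 6, 12, 17]
In a BST, the LCA of p=10, q=30 is the first node v on the
root-to-leaf path with p <= v <= q (go left if both < v, right if both > v).
Walk from root:
  at 40: both 10 and 30 < 40, go left
  at 30: 10 <= 30 <= 30, this is the LCA
LCA = 30


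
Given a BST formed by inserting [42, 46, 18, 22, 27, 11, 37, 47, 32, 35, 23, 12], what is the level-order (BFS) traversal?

Tree insertion order: [42, 46, 18, 22, 27, 11, 37, 47, 32, 35, 23, 12]
Tree (level-order array): [42, 18, 46, 11, 22, None, 47, None, 12, None, 27, None, None, None, None, 23, 37, None, None, 32, None, None, 35]
BFS from the root, enqueuing left then right child of each popped node:
  queue [42] -> pop 42, enqueue [18, 46], visited so far: [42]
  queue [18, 46] -> pop 18, enqueue [11, 22], visited so far: [42, 18]
  queue [46, 11, 22] -> pop 46, enqueue [47], visited so far: [42, 18, 46]
  queue [11, 22, 47] -> pop 11, enqueue [12], visited so far: [42, 18, 46, 11]
  queue [22, 47, 12] -> pop 22, enqueue [27], visited so far: [42, 18, 46, 11, 22]
  queue [47, 12, 27] -> pop 47, enqueue [none], visited so far: [42, 18, 46, 11, 22, 47]
  queue [12, 27] -> pop 12, enqueue [none], visited so far: [42, 18, 46, 11, 22, 47, 12]
  queue [27] -> pop 27, enqueue [23, 37], visited so far: [42, 18, 46, 11, 22, 47, 12, 27]
  queue [23, 37] -> pop 23, enqueue [none], visited so far: [42, 18, 46, 11, 22, 47, 12, 27, 23]
  queue [37] -> pop 37, enqueue [32], visited so far: [42, 18, 46, 11, 22, 47, 12, 27, 23, 37]
  queue [32] -> pop 32, enqueue [35], visited so far: [42, 18, 46, 11, 22, 47, 12, 27, 23, 37, 32]
  queue [35] -> pop 35, enqueue [none], visited so far: [42, 18, 46, 11, 22, 47, 12, 27, 23, 37, 32, 35]
Result: [42, 18, 46, 11, 22, 47, 12, 27, 23, 37, 32, 35]


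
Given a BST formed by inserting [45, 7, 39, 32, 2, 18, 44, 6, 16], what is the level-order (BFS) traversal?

Tree insertion order: [45, 7, 39, 32, 2, 18, 44, 6, 16]
Tree (level-order array): [45, 7, None, 2, 39, None, 6, 32, 44, None, None, 18, None, None, None, 16]
BFS from the root, enqueuing left then right child of each popped node:
  queue [45] -> pop 45, enqueue [7], visited so far: [45]
  queue [7] -> pop 7, enqueue [2, 39], visited so far: [45, 7]
  queue [2, 39] -> pop 2, enqueue [6], visited so far: [45, 7, 2]
  queue [39, 6] -> pop 39, enqueue [32, 44], visited so far: [45, 7, 2, 39]
  queue [6, 32, 44] -> pop 6, enqueue [none], visited so far: [45, 7, 2, 39, 6]
  queue [32, 44] -> pop 32, enqueue [18], visited so far: [45, 7, 2, 39, 6, 32]
  queue [44, 18] -> pop 44, enqueue [none], visited so far: [45, 7, 2, 39, 6, 32, 44]
  queue [18] -> pop 18, enqueue [16], visited so far: [45, 7, 2, 39, 6, 32, 44, 18]
  queue [16] -> pop 16, enqueue [none], visited so far: [45, 7, 2, 39, 6, 32, 44, 18, 16]
Result: [45, 7, 2, 39, 6, 32, 44, 18, 16]


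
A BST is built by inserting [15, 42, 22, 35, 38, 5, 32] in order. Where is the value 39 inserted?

Starting tree (level order): [15, 5, 42, None, None, 22, None, None, 35, 32, 38]
Insertion path: 15 -> 42 -> 22 -> 35 -> 38
Result: insert 39 as right child of 38
Final tree (level order): [15, 5, 42, None, None, 22, None, None, 35, 32, 38, None, None, None, 39]


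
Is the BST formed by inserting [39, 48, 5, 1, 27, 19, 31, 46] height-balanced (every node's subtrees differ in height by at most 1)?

Tree (level-order array): [39, 5, 48, 1, 27, 46, None, None, None, 19, 31]
Definition: a tree is height-balanced if, at every node, |h(left) - h(right)| <= 1 (empty subtree has height -1).
Bottom-up per-node check:
  node 1: h_left=-1, h_right=-1, diff=0 [OK], height=0
  node 19: h_left=-1, h_right=-1, diff=0 [OK], height=0
  node 31: h_left=-1, h_right=-1, diff=0 [OK], height=0
  node 27: h_left=0, h_right=0, diff=0 [OK], height=1
  node 5: h_left=0, h_right=1, diff=1 [OK], height=2
  node 46: h_left=-1, h_right=-1, diff=0 [OK], height=0
  node 48: h_left=0, h_right=-1, diff=1 [OK], height=1
  node 39: h_left=2, h_right=1, diff=1 [OK], height=3
All nodes satisfy the balance condition.
Result: Balanced


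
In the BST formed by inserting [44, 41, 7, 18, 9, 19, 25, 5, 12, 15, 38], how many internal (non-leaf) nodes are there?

Tree built from: [44, 41, 7, 18, 9, 19, 25, 5, 12, 15, 38]
Tree (level-order array): [44, 41, None, 7, None, 5, 18, None, None, 9, 19, None, 12, None, 25, None, 15, None, 38]
Rule: An internal node has at least one child.
Per-node child counts:
  node 44: 1 child(ren)
  node 41: 1 child(ren)
  node 7: 2 child(ren)
  node 5: 0 child(ren)
  node 18: 2 child(ren)
  node 9: 1 child(ren)
  node 12: 1 child(ren)
  node 15: 0 child(ren)
  node 19: 1 child(ren)
  node 25: 1 child(ren)
  node 38: 0 child(ren)
Matching nodes: [44, 41, 7, 18, 9, 12, 19, 25]
Count of internal (non-leaf) nodes: 8


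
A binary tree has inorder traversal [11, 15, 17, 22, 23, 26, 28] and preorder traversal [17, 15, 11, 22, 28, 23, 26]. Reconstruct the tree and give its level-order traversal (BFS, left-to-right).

Inorder:  [11, 15, 17, 22, 23, 26, 28]
Preorder: [17, 15, 11, 22, 28, 23, 26]
Algorithm: preorder visits root first, so consume preorder in order;
for each root, split the current inorder slice at that value into
left-subtree inorder and right-subtree inorder, then recurse.
Recursive splits:
  root=17; inorder splits into left=[11, 15], right=[22, 23, 26, 28]
  root=15; inorder splits into left=[11], right=[]
  root=11; inorder splits into left=[], right=[]
  root=22; inorder splits into left=[], right=[23, 26, 28]
  root=28; inorder splits into left=[23, 26], right=[]
  root=23; inorder splits into left=[], right=[26]
  root=26; inorder splits into left=[], right=[]
Reconstructed level-order: [17, 15, 22, 11, 28, 23, 26]


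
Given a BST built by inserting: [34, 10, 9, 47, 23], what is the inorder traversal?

Tree insertion order: [34, 10, 9, 47, 23]
Tree (level-order array): [34, 10, 47, 9, 23]
Inorder traversal: [9, 10, 23, 34, 47]


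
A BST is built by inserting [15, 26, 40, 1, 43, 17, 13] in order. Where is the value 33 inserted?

Starting tree (level order): [15, 1, 26, None, 13, 17, 40, None, None, None, None, None, 43]
Insertion path: 15 -> 26 -> 40
Result: insert 33 as left child of 40
Final tree (level order): [15, 1, 26, None, 13, 17, 40, None, None, None, None, 33, 43]


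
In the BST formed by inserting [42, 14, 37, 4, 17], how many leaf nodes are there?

Tree built from: [42, 14, 37, 4, 17]
Tree (level-order array): [42, 14, None, 4, 37, None, None, 17]
Rule: A leaf has 0 children.
Per-node child counts:
  node 42: 1 child(ren)
  node 14: 2 child(ren)
  node 4: 0 child(ren)
  node 37: 1 child(ren)
  node 17: 0 child(ren)
Matching nodes: [4, 17]
Count of leaf nodes: 2


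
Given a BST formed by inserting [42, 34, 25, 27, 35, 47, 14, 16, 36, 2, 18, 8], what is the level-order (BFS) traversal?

Tree insertion order: [42, 34, 25, 27, 35, 47, 14, 16, 36, 2, 18, 8]
Tree (level-order array): [42, 34, 47, 25, 35, None, None, 14, 27, None, 36, 2, 16, None, None, None, None, None, 8, None, 18]
BFS from the root, enqueuing left then right child of each popped node:
  queue [42] -> pop 42, enqueue [34, 47], visited so far: [42]
  queue [34, 47] -> pop 34, enqueue [25, 35], visited so far: [42, 34]
  queue [47, 25, 35] -> pop 47, enqueue [none], visited so far: [42, 34, 47]
  queue [25, 35] -> pop 25, enqueue [14, 27], visited so far: [42, 34, 47, 25]
  queue [35, 14, 27] -> pop 35, enqueue [36], visited so far: [42, 34, 47, 25, 35]
  queue [14, 27, 36] -> pop 14, enqueue [2, 16], visited so far: [42, 34, 47, 25, 35, 14]
  queue [27, 36, 2, 16] -> pop 27, enqueue [none], visited so far: [42, 34, 47, 25, 35, 14, 27]
  queue [36, 2, 16] -> pop 36, enqueue [none], visited so far: [42, 34, 47, 25, 35, 14, 27, 36]
  queue [2, 16] -> pop 2, enqueue [8], visited so far: [42, 34, 47, 25, 35, 14, 27, 36, 2]
  queue [16, 8] -> pop 16, enqueue [18], visited so far: [42, 34, 47, 25, 35, 14, 27, 36, 2, 16]
  queue [8, 18] -> pop 8, enqueue [none], visited so far: [42, 34, 47, 25, 35, 14, 27, 36, 2, 16, 8]
  queue [18] -> pop 18, enqueue [none], visited so far: [42, 34, 47, 25, 35, 14, 27, 36, 2, 16, 8, 18]
Result: [42, 34, 47, 25, 35, 14, 27, 36, 2, 16, 8, 18]


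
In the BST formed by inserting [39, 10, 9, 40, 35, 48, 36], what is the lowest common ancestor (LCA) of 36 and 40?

Tree insertion order: [39, 10, 9, 40, 35, 48, 36]
Tree (level-order array): [39, 10, 40, 9, 35, None, 48, None, None, None, 36]
In a BST, the LCA of p=36, q=40 is the first node v on the
root-to-leaf path with p <= v <= q (go left if both < v, right if both > v).
Walk from root:
  at 39: 36 <= 39 <= 40, this is the LCA
LCA = 39


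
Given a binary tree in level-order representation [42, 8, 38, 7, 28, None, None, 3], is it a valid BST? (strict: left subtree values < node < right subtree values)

Level-order array: [42, 8, 38, 7, 28, None, None, 3]
Validate using subtree bounds (lo, hi): at each node, require lo < value < hi,
then recurse left with hi=value and right with lo=value.
Preorder trace (stopping at first violation):
  at node 42 with bounds (-inf, +inf): OK
  at node 8 with bounds (-inf, 42): OK
  at node 7 with bounds (-inf, 8): OK
  at node 3 with bounds (-inf, 7): OK
  at node 28 with bounds (8, 42): OK
  at node 38 with bounds (42, +inf): VIOLATION
Node 38 violates its bound: not (42 < 38 < +inf).
Result: Not a valid BST


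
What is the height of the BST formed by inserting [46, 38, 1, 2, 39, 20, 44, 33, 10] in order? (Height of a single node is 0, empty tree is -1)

Insertion order: [46, 38, 1, 2, 39, 20, 44, 33, 10]
Tree (level-order array): [46, 38, None, 1, 39, None, 2, None, 44, None, 20, None, None, 10, 33]
Compute height bottom-up (empty subtree = -1):
  height(10) = 1 + max(-1, -1) = 0
  height(33) = 1 + max(-1, -1) = 0
  height(20) = 1 + max(0, 0) = 1
  height(2) = 1 + max(-1, 1) = 2
  height(1) = 1 + max(-1, 2) = 3
  height(44) = 1 + max(-1, -1) = 0
  height(39) = 1 + max(-1, 0) = 1
  height(38) = 1 + max(3, 1) = 4
  height(46) = 1 + max(4, -1) = 5
Height = 5


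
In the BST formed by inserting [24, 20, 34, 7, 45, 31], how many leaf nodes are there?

Tree built from: [24, 20, 34, 7, 45, 31]
Tree (level-order array): [24, 20, 34, 7, None, 31, 45]
Rule: A leaf has 0 children.
Per-node child counts:
  node 24: 2 child(ren)
  node 20: 1 child(ren)
  node 7: 0 child(ren)
  node 34: 2 child(ren)
  node 31: 0 child(ren)
  node 45: 0 child(ren)
Matching nodes: [7, 31, 45]
Count of leaf nodes: 3


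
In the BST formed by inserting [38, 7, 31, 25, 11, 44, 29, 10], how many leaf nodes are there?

Tree built from: [38, 7, 31, 25, 11, 44, 29, 10]
Tree (level-order array): [38, 7, 44, None, 31, None, None, 25, None, 11, 29, 10]
Rule: A leaf has 0 children.
Per-node child counts:
  node 38: 2 child(ren)
  node 7: 1 child(ren)
  node 31: 1 child(ren)
  node 25: 2 child(ren)
  node 11: 1 child(ren)
  node 10: 0 child(ren)
  node 29: 0 child(ren)
  node 44: 0 child(ren)
Matching nodes: [10, 29, 44]
Count of leaf nodes: 3


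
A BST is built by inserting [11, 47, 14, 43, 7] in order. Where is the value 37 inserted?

Starting tree (level order): [11, 7, 47, None, None, 14, None, None, 43]
Insertion path: 11 -> 47 -> 14 -> 43
Result: insert 37 as left child of 43
Final tree (level order): [11, 7, 47, None, None, 14, None, None, 43, 37]


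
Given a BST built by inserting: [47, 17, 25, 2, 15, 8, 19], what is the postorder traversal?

Tree insertion order: [47, 17, 25, 2, 15, 8, 19]
Tree (level-order array): [47, 17, None, 2, 25, None, 15, 19, None, 8]
Postorder traversal: [8, 15, 2, 19, 25, 17, 47]


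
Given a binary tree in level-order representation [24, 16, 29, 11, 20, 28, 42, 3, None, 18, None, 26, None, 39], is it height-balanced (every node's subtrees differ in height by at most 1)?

Tree (level-order array): [24, 16, 29, 11, 20, 28, 42, 3, None, 18, None, 26, None, 39]
Definition: a tree is height-balanced if, at every node, |h(left) - h(right)| <= 1 (empty subtree has height -1).
Bottom-up per-node check:
  node 3: h_left=-1, h_right=-1, diff=0 [OK], height=0
  node 11: h_left=0, h_right=-1, diff=1 [OK], height=1
  node 18: h_left=-1, h_right=-1, diff=0 [OK], height=0
  node 20: h_left=0, h_right=-1, diff=1 [OK], height=1
  node 16: h_left=1, h_right=1, diff=0 [OK], height=2
  node 26: h_left=-1, h_right=-1, diff=0 [OK], height=0
  node 28: h_left=0, h_right=-1, diff=1 [OK], height=1
  node 39: h_left=-1, h_right=-1, diff=0 [OK], height=0
  node 42: h_left=0, h_right=-1, diff=1 [OK], height=1
  node 29: h_left=1, h_right=1, diff=0 [OK], height=2
  node 24: h_left=2, h_right=2, diff=0 [OK], height=3
All nodes satisfy the balance condition.
Result: Balanced


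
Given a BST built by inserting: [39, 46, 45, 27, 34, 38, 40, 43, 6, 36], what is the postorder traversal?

Tree insertion order: [39, 46, 45, 27, 34, 38, 40, 43, 6, 36]
Tree (level-order array): [39, 27, 46, 6, 34, 45, None, None, None, None, 38, 40, None, 36, None, None, 43]
Postorder traversal: [6, 36, 38, 34, 27, 43, 40, 45, 46, 39]


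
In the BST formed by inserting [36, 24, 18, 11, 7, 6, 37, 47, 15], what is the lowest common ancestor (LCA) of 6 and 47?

Tree insertion order: [36, 24, 18, 11, 7, 6, 37, 47, 15]
Tree (level-order array): [36, 24, 37, 18, None, None, 47, 11, None, None, None, 7, 15, 6]
In a BST, the LCA of p=6, q=47 is the first node v on the
root-to-leaf path with p <= v <= q (go left if both < v, right if both > v).
Walk from root:
  at 36: 6 <= 36 <= 47, this is the LCA
LCA = 36


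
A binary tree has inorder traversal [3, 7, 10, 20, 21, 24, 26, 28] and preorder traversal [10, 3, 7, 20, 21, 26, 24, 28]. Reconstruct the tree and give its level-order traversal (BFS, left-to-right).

Inorder:  [3, 7, 10, 20, 21, 24, 26, 28]
Preorder: [10, 3, 7, 20, 21, 26, 24, 28]
Algorithm: preorder visits root first, so consume preorder in order;
for each root, split the current inorder slice at that value into
left-subtree inorder and right-subtree inorder, then recurse.
Recursive splits:
  root=10; inorder splits into left=[3, 7], right=[20, 21, 24, 26, 28]
  root=3; inorder splits into left=[], right=[7]
  root=7; inorder splits into left=[], right=[]
  root=20; inorder splits into left=[], right=[21, 24, 26, 28]
  root=21; inorder splits into left=[], right=[24, 26, 28]
  root=26; inorder splits into left=[24], right=[28]
  root=24; inorder splits into left=[], right=[]
  root=28; inorder splits into left=[], right=[]
Reconstructed level-order: [10, 3, 20, 7, 21, 26, 24, 28]


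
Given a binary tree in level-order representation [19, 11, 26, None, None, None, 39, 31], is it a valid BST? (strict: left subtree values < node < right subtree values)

Level-order array: [19, 11, 26, None, None, None, 39, 31]
Validate using subtree bounds (lo, hi): at each node, require lo < value < hi,
then recurse left with hi=value and right with lo=value.
Preorder trace (stopping at first violation):
  at node 19 with bounds (-inf, +inf): OK
  at node 11 with bounds (-inf, 19): OK
  at node 26 with bounds (19, +inf): OK
  at node 39 with bounds (26, +inf): OK
  at node 31 with bounds (26, 39): OK
No violation found at any node.
Result: Valid BST


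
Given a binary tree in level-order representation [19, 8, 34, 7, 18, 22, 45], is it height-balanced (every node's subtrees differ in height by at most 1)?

Tree (level-order array): [19, 8, 34, 7, 18, 22, 45]
Definition: a tree is height-balanced if, at every node, |h(left) - h(right)| <= 1 (empty subtree has height -1).
Bottom-up per-node check:
  node 7: h_left=-1, h_right=-1, diff=0 [OK], height=0
  node 18: h_left=-1, h_right=-1, diff=0 [OK], height=0
  node 8: h_left=0, h_right=0, diff=0 [OK], height=1
  node 22: h_left=-1, h_right=-1, diff=0 [OK], height=0
  node 45: h_left=-1, h_right=-1, diff=0 [OK], height=0
  node 34: h_left=0, h_right=0, diff=0 [OK], height=1
  node 19: h_left=1, h_right=1, diff=0 [OK], height=2
All nodes satisfy the balance condition.
Result: Balanced


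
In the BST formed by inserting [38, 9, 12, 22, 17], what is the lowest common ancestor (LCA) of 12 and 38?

Tree insertion order: [38, 9, 12, 22, 17]
Tree (level-order array): [38, 9, None, None, 12, None, 22, 17]
In a BST, the LCA of p=12, q=38 is the first node v on the
root-to-leaf path with p <= v <= q (go left if both < v, right if both > v).
Walk from root:
  at 38: 12 <= 38 <= 38, this is the LCA
LCA = 38


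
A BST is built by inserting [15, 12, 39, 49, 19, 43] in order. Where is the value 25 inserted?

Starting tree (level order): [15, 12, 39, None, None, 19, 49, None, None, 43]
Insertion path: 15 -> 39 -> 19
Result: insert 25 as right child of 19
Final tree (level order): [15, 12, 39, None, None, 19, 49, None, 25, 43]


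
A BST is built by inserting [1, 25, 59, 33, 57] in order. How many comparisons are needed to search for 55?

Search path for 55: 1 -> 25 -> 59 -> 33 -> 57
Found: False
Comparisons: 5


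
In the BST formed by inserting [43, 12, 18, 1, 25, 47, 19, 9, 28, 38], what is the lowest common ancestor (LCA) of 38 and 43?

Tree insertion order: [43, 12, 18, 1, 25, 47, 19, 9, 28, 38]
Tree (level-order array): [43, 12, 47, 1, 18, None, None, None, 9, None, 25, None, None, 19, 28, None, None, None, 38]
In a BST, the LCA of p=38, q=43 is the first node v on the
root-to-leaf path with p <= v <= q (go left if both < v, right if both > v).
Walk from root:
  at 43: 38 <= 43 <= 43, this is the LCA
LCA = 43


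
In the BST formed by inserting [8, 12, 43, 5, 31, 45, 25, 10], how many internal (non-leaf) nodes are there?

Tree built from: [8, 12, 43, 5, 31, 45, 25, 10]
Tree (level-order array): [8, 5, 12, None, None, 10, 43, None, None, 31, 45, 25]
Rule: An internal node has at least one child.
Per-node child counts:
  node 8: 2 child(ren)
  node 5: 0 child(ren)
  node 12: 2 child(ren)
  node 10: 0 child(ren)
  node 43: 2 child(ren)
  node 31: 1 child(ren)
  node 25: 0 child(ren)
  node 45: 0 child(ren)
Matching nodes: [8, 12, 43, 31]
Count of internal (non-leaf) nodes: 4


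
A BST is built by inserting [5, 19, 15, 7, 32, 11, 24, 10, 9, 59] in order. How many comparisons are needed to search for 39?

Search path for 39: 5 -> 19 -> 32 -> 59
Found: False
Comparisons: 4


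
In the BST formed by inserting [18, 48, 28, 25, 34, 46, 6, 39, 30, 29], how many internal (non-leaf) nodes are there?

Tree built from: [18, 48, 28, 25, 34, 46, 6, 39, 30, 29]
Tree (level-order array): [18, 6, 48, None, None, 28, None, 25, 34, None, None, 30, 46, 29, None, 39]
Rule: An internal node has at least one child.
Per-node child counts:
  node 18: 2 child(ren)
  node 6: 0 child(ren)
  node 48: 1 child(ren)
  node 28: 2 child(ren)
  node 25: 0 child(ren)
  node 34: 2 child(ren)
  node 30: 1 child(ren)
  node 29: 0 child(ren)
  node 46: 1 child(ren)
  node 39: 0 child(ren)
Matching nodes: [18, 48, 28, 34, 30, 46]
Count of internal (non-leaf) nodes: 6


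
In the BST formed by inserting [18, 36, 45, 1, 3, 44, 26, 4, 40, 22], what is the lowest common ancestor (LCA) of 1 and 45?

Tree insertion order: [18, 36, 45, 1, 3, 44, 26, 4, 40, 22]
Tree (level-order array): [18, 1, 36, None, 3, 26, 45, None, 4, 22, None, 44, None, None, None, None, None, 40]
In a BST, the LCA of p=1, q=45 is the first node v on the
root-to-leaf path with p <= v <= q (go left if both < v, right if both > v).
Walk from root:
  at 18: 1 <= 18 <= 45, this is the LCA
LCA = 18


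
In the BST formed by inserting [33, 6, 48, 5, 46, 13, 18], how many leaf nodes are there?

Tree built from: [33, 6, 48, 5, 46, 13, 18]
Tree (level-order array): [33, 6, 48, 5, 13, 46, None, None, None, None, 18]
Rule: A leaf has 0 children.
Per-node child counts:
  node 33: 2 child(ren)
  node 6: 2 child(ren)
  node 5: 0 child(ren)
  node 13: 1 child(ren)
  node 18: 0 child(ren)
  node 48: 1 child(ren)
  node 46: 0 child(ren)
Matching nodes: [5, 18, 46]
Count of leaf nodes: 3


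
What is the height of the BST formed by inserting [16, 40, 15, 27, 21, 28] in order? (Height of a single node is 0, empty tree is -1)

Insertion order: [16, 40, 15, 27, 21, 28]
Tree (level-order array): [16, 15, 40, None, None, 27, None, 21, 28]
Compute height bottom-up (empty subtree = -1):
  height(15) = 1 + max(-1, -1) = 0
  height(21) = 1 + max(-1, -1) = 0
  height(28) = 1 + max(-1, -1) = 0
  height(27) = 1 + max(0, 0) = 1
  height(40) = 1 + max(1, -1) = 2
  height(16) = 1 + max(0, 2) = 3
Height = 3


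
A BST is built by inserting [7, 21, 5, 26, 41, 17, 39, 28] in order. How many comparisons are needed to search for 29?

Search path for 29: 7 -> 21 -> 26 -> 41 -> 39 -> 28
Found: False
Comparisons: 6


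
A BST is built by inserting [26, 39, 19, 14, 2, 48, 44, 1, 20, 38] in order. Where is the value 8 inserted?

Starting tree (level order): [26, 19, 39, 14, 20, 38, 48, 2, None, None, None, None, None, 44, None, 1]
Insertion path: 26 -> 19 -> 14 -> 2
Result: insert 8 as right child of 2
Final tree (level order): [26, 19, 39, 14, 20, 38, 48, 2, None, None, None, None, None, 44, None, 1, 8]


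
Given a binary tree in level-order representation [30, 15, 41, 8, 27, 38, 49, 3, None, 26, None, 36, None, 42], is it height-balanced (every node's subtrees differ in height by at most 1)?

Tree (level-order array): [30, 15, 41, 8, 27, 38, 49, 3, None, 26, None, 36, None, 42]
Definition: a tree is height-balanced if, at every node, |h(left) - h(right)| <= 1 (empty subtree has height -1).
Bottom-up per-node check:
  node 3: h_left=-1, h_right=-1, diff=0 [OK], height=0
  node 8: h_left=0, h_right=-1, diff=1 [OK], height=1
  node 26: h_left=-1, h_right=-1, diff=0 [OK], height=0
  node 27: h_left=0, h_right=-1, diff=1 [OK], height=1
  node 15: h_left=1, h_right=1, diff=0 [OK], height=2
  node 36: h_left=-1, h_right=-1, diff=0 [OK], height=0
  node 38: h_left=0, h_right=-1, diff=1 [OK], height=1
  node 42: h_left=-1, h_right=-1, diff=0 [OK], height=0
  node 49: h_left=0, h_right=-1, diff=1 [OK], height=1
  node 41: h_left=1, h_right=1, diff=0 [OK], height=2
  node 30: h_left=2, h_right=2, diff=0 [OK], height=3
All nodes satisfy the balance condition.
Result: Balanced


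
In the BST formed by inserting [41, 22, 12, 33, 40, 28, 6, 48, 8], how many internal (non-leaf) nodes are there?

Tree built from: [41, 22, 12, 33, 40, 28, 6, 48, 8]
Tree (level-order array): [41, 22, 48, 12, 33, None, None, 6, None, 28, 40, None, 8]
Rule: An internal node has at least one child.
Per-node child counts:
  node 41: 2 child(ren)
  node 22: 2 child(ren)
  node 12: 1 child(ren)
  node 6: 1 child(ren)
  node 8: 0 child(ren)
  node 33: 2 child(ren)
  node 28: 0 child(ren)
  node 40: 0 child(ren)
  node 48: 0 child(ren)
Matching nodes: [41, 22, 12, 6, 33]
Count of internal (non-leaf) nodes: 5


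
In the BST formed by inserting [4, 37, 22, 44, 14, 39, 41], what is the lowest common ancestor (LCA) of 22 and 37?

Tree insertion order: [4, 37, 22, 44, 14, 39, 41]
Tree (level-order array): [4, None, 37, 22, 44, 14, None, 39, None, None, None, None, 41]
In a BST, the LCA of p=22, q=37 is the first node v on the
root-to-leaf path with p <= v <= q (go left if both < v, right if both > v).
Walk from root:
  at 4: both 22 and 37 > 4, go right
  at 37: 22 <= 37 <= 37, this is the LCA
LCA = 37


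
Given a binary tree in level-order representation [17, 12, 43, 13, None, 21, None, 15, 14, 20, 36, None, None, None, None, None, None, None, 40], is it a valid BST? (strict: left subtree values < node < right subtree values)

Level-order array: [17, 12, 43, 13, None, 21, None, 15, 14, 20, 36, None, None, None, None, None, None, None, 40]
Validate using subtree bounds (lo, hi): at each node, require lo < value < hi,
then recurse left with hi=value and right with lo=value.
Preorder trace (stopping at first violation):
  at node 17 with bounds (-inf, +inf): OK
  at node 12 with bounds (-inf, 17): OK
  at node 13 with bounds (-inf, 12): VIOLATION
Node 13 violates its bound: not (-inf < 13 < 12).
Result: Not a valid BST


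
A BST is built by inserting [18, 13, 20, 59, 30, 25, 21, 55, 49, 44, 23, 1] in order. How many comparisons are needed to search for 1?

Search path for 1: 18 -> 13 -> 1
Found: True
Comparisons: 3


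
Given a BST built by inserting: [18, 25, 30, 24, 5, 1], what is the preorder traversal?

Tree insertion order: [18, 25, 30, 24, 5, 1]
Tree (level-order array): [18, 5, 25, 1, None, 24, 30]
Preorder traversal: [18, 5, 1, 25, 24, 30]


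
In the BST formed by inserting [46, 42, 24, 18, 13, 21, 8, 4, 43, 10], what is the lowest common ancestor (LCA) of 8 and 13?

Tree insertion order: [46, 42, 24, 18, 13, 21, 8, 4, 43, 10]
Tree (level-order array): [46, 42, None, 24, 43, 18, None, None, None, 13, 21, 8, None, None, None, 4, 10]
In a BST, the LCA of p=8, q=13 is the first node v on the
root-to-leaf path with p <= v <= q (go left if both < v, right if both > v).
Walk from root:
  at 46: both 8 and 13 < 46, go left
  at 42: both 8 and 13 < 42, go left
  at 24: both 8 and 13 < 24, go left
  at 18: both 8 and 13 < 18, go left
  at 13: 8 <= 13 <= 13, this is the LCA
LCA = 13


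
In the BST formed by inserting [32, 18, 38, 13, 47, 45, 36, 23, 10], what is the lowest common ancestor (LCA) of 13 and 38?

Tree insertion order: [32, 18, 38, 13, 47, 45, 36, 23, 10]
Tree (level-order array): [32, 18, 38, 13, 23, 36, 47, 10, None, None, None, None, None, 45]
In a BST, the LCA of p=13, q=38 is the first node v on the
root-to-leaf path with p <= v <= q (go left if both < v, right if both > v).
Walk from root:
  at 32: 13 <= 32 <= 38, this is the LCA
LCA = 32


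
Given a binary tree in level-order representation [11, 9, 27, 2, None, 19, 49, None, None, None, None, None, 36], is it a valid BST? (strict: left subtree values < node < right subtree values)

Level-order array: [11, 9, 27, 2, None, 19, 49, None, None, None, None, None, 36]
Validate using subtree bounds (lo, hi): at each node, require lo < value < hi,
then recurse left with hi=value and right with lo=value.
Preorder trace (stopping at first violation):
  at node 11 with bounds (-inf, +inf): OK
  at node 9 with bounds (-inf, 11): OK
  at node 2 with bounds (-inf, 9): OK
  at node 27 with bounds (11, +inf): OK
  at node 19 with bounds (11, 27): OK
  at node 49 with bounds (27, +inf): OK
  at node 36 with bounds (49, +inf): VIOLATION
Node 36 violates its bound: not (49 < 36 < +inf).
Result: Not a valid BST


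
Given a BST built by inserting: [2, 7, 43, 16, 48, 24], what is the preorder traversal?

Tree insertion order: [2, 7, 43, 16, 48, 24]
Tree (level-order array): [2, None, 7, None, 43, 16, 48, None, 24]
Preorder traversal: [2, 7, 43, 16, 24, 48]


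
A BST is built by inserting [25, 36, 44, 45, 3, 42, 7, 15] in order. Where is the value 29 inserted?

Starting tree (level order): [25, 3, 36, None, 7, None, 44, None, 15, 42, 45]
Insertion path: 25 -> 36
Result: insert 29 as left child of 36
Final tree (level order): [25, 3, 36, None, 7, 29, 44, None, 15, None, None, 42, 45]


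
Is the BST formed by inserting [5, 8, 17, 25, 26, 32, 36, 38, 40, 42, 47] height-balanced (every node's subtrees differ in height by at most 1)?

Tree (level-order array): [5, None, 8, None, 17, None, 25, None, 26, None, 32, None, 36, None, 38, None, 40, None, 42, None, 47]
Definition: a tree is height-balanced if, at every node, |h(left) - h(right)| <= 1 (empty subtree has height -1).
Bottom-up per-node check:
  node 47: h_left=-1, h_right=-1, diff=0 [OK], height=0
  node 42: h_left=-1, h_right=0, diff=1 [OK], height=1
  node 40: h_left=-1, h_right=1, diff=2 [FAIL (|-1-1|=2 > 1)], height=2
  node 38: h_left=-1, h_right=2, diff=3 [FAIL (|-1-2|=3 > 1)], height=3
  node 36: h_left=-1, h_right=3, diff=4 [FAIL (|-1-3|=4 > 1)], height=4
  node 32: h_left=-1, h_right=4, diff=5 [FAIL (|-1-4|=5 > 1)], height=5
  node 26: h_left=-1, h_right=5, diff=6 [FAIL (|-1-5|=6 > 1)], height=6
  node 25: h_left=-1, h_right=6, diff=7 [FAIL (|-1-6|=7 > 1)], height=7
  node 17: h_left=-1, h_right=7, diff=8 [FAIL (|-1-7|=8 > 1)], height=8
  node 8: h_left=-1, h_right=8, diff=9 [FAIL (|-1-8|=9 > 1)], height=9
  node 5: h_left=-1, h_right=9, diff=10 [FAIL (|-1-9|=10 > 1)], height=10
Node 40 violates the condition: |-1 - 1| = 2 > 1.
Result: Not balanced


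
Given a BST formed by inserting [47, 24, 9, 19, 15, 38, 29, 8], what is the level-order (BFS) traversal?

Tree insertion order: [47, 24, 9, 19, 15, 38, 29, 8]
Tree (level-order array): [47, 24, None, 9, 38, 8, 19, 29, None, None, None, 15]
BFS from the root, enqueuing left then right child of each popped node:
  queue [47] -> pop 47, enqueue [24], visited so far: [47]
  queue [24] -> pop 24, enqueue [9, 38], visited so far: [47, 24]
  queue [9, 38] -> pop 9, enqueue [8, 19], visited so far: [47, 24, 9]
  queue [38, 8, 19] -> pop 38, enqueue [29], visited so far: [47, 24, 9, 38]
  queue [8, 19, 29] -> pop 8, enqueue [none], visited so far: [47, 24, 9, 38, 8]
  queue [19, 29] -> pop 19, enqueue [15], visited so far: [47, 24, 9, 38, 8, 19]
  queue [29, 15] -> pop 29, enqueue [none], visited so far: [47, 24, 9, 38, 8, 19, 29]
  queue [15] -> pop 15, enqueue [none], visited so far: [47, 24, 9, 38, 8, 19, 29, 15]
Result: [47, 24, 9, 38, 8, 19, 29, 15]


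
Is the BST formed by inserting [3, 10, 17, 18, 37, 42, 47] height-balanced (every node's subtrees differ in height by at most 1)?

Tree (level-order array): [3, None, 10, None, 17, None, 18, None, 37, None, 42, None, 47]
Definition: a tree is height-balanced if, at every node, |h(left) - h(right)| <= 1 (empty subtree has height -1).
Bottom-up per-node check:
  node 47: h_left=-1, h_right=-1, diff=0 [OK], height=0
  node 42: h_left=-1, h_right=0, diff=1 [OK], height=1
  node 37: h_left=-1, h_right=1, diff=2 [FAIL (|-1-1|=2 > 1)], height=2
  node 18: h_left=-1, h_right=2, diff=3 [FAIL (|-1-2|=3 > 1)], height=3
  node 17: h_left=-1, h_right=3, diff=4 [FAIL (|-1-3|=4 > 1)], height=4
  node 10: h_left=-1, h_right=4, diff=5 [FAIL (|-1-4|=5 > 1)], height=5
  node 3: h_left=-1, h_right=5, diff=6 [FAIL (|-1-5|=6 > 1)], height=6
Node 37 violates the condition: |-1 - 1| = 2 > 1.
Result: Not balanced


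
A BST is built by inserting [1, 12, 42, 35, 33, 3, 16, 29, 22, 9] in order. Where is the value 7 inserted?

Starting tree (level order): [1, None, 12, 3, 42, None, 9, 35, None, None, None, 33, None, 16, None, None, 29, 22]
Insertion path: 1 -> 12 -> 3 -> 9
Result: insert 7 as left child of 9
Final tree (level order): [1, None, 12, 3, 42, None, 9, 35, None, 7, None, 33, None, None, None, 16, None, None, 29, 22]


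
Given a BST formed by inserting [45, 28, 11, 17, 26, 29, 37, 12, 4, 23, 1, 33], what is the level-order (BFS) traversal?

Tree insertion order: [45, 28, 11, 17, 26, 29, 37, 12, 4, 23, 1, 33]
Tree (level-order array): [45, 28, None, 11, 29, 4, 17, None, 37, 1, None, 12, 26, 33, None, None, None, None, None, 23]
BFS from the root, enqueuing left then right child of each popped node:
  queue [45] -> pop 45, enqueue [28], visited so far: [45]
  queue [28] -> pop 28, enqueue [11, 29], visited so far: [45, 28]
  queue [11, 29] -> pop 11, enqueue [4, 17], visited so far: [45, 28, 11]
  queue [29, 4, 17] -> pop 29, enqueue [37], visited so far: [45, 28, 11, 29]
  queue [4, 17, 37] -> pop 4, enqueue [1], visited so far: [45, 28, 11, 29, 4]
  queue [17, 37, 1] -> pop 17, enqueue [12, 26], visited so far: [45, 28, 11, 29, 4, 17]
  queue [37, 1, 12, 26] -> pop 37, enqueue [33], visited so far: [45, 28, 11, 29, 4, 17, 37]
  queue [1, 12, 26, 33] -> pop 1, enqueue [none], visited so far: [45, 28, 11, 29, 4, 17, 37, 1]
  queue [12, 26, 33] -> pop 12, enqueue [none], visited so far: [45, 28, 11, 29, 4, 17, 37, 1, 12]
  queue [26, 33] -> pop 26, enqueue [23], visited so far: [45, 28, 11, 29, 4, 17, 37, 1, 12, 26]
  queue [33, 23] -> pop 33, enqueue [none], visited so far: [45, 28, 11, 29, 4, 17, 37, 1, 12, 26, 33]
  queue [23] -> pop 23, enqueue [none], visited so far: [45, 28, 11, 29, 4, 17, 37, 1, 12, 26, 33, 23]
Result: [45, 28, 11, 29, 4, 17, 37, 1, 12, 26, 33, 23]


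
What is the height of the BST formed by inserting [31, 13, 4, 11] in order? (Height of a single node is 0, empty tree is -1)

Insertion order: [31, 13, 4, 11]
Tree (level-order array): [31, 13, None, 4, None, None, 11]
Compute height bottom-up (empty subtree = -1):
  height(11) = 1 + max(-1, -1) = 0
  height(4) = 1 + max(-1, 0) = 1
  height(13) = 1 + max(1, -1) = 2
  height(31) = 1 + max(2, -1) = 3
Height = 3


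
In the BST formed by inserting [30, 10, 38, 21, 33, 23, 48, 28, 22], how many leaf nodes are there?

Tree built from: [30, 10, 38, 21, 33, 23, 48, 28, 22]
Tree (level-order array): [30, 10, 38, None, 21, 33, 48, None, 23, None, None, None, None, 22, 28]
Rule: A leaf has 0 children.
Per-node child counts:
  node 30: 2 child(ren)
  node 10: 1 child(ren)
  node 21: 1 child(ren)
  node 23: 2 child(ren)
  node 22: 0 child(ren)
  node 28: 0 child(ren)
  node 38: 2 child(ren)
  node 33: 0 child(ren)
  node 48: 0 child(ren)
Matching nodes: [22, 28, 33, 48]
Count of leaf nodes: 4


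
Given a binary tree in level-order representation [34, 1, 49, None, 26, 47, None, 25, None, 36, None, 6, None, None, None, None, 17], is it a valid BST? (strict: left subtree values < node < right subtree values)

Level-order array: [34, 1, 49, None, 26, 47, None, 25, None, 36, None, 6, None, None, None, None, 17]
Validate using subtree bounds (lo, hi): at each node, require lo < value < hi,
then recurse left with hi=value and right with lo=value.
Preorder trace (stopping at first violation):
  at node 34 with bounds (-inf, +inf): OK
  at node 1 with bounds (-inf, 34): OK
  at node 26 with bounds (1, 34): OK
  at node 25 with bounds (1, 26): OK
  at node 6 with bounds (1, 25): OK
  at node 17 with bounds (6, 25): OK
  at node 49 with bounds (34, +inf): OK
  at node 47 with bounds (34, 49): OK
  at node 36 with bounds (34, 47): OK
No violation found at any node.
Result: Valid BST
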